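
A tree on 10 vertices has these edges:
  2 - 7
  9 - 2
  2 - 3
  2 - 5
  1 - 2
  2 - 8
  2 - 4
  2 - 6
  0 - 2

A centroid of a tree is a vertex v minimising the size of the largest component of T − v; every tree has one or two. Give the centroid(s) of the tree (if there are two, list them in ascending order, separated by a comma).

2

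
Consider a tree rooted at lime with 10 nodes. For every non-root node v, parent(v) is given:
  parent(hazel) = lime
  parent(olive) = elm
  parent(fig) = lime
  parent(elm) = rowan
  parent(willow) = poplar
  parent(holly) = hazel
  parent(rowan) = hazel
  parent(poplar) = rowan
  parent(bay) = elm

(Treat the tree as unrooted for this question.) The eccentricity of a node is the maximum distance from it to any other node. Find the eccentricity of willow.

5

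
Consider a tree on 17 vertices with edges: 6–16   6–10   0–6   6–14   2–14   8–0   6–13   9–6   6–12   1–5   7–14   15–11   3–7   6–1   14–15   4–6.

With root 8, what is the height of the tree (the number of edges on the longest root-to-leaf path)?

The longest root-to-leaf path is 8–0–6–14–15–11 (5 edges).

5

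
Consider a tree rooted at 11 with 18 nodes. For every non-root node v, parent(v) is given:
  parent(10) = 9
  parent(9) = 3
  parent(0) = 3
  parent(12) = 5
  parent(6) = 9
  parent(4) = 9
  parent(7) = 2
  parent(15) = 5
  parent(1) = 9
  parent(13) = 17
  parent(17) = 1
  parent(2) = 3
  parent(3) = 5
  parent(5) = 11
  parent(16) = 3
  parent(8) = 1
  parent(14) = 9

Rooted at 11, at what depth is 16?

Climbing from 16 to the root: 16–3–5–11. That's 3 steps.

3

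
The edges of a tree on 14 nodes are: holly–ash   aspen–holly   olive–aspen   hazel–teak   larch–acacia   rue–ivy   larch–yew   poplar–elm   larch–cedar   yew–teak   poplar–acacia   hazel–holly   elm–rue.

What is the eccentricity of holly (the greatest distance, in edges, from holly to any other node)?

9

The node farthest from holly is ivy, via holly – hazel – teak – yew – larch – acacia – poplar – elm – rue – ivy — 9 edges.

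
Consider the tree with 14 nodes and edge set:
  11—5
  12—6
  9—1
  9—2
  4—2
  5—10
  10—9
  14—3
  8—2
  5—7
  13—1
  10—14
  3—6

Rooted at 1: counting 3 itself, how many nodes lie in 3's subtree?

3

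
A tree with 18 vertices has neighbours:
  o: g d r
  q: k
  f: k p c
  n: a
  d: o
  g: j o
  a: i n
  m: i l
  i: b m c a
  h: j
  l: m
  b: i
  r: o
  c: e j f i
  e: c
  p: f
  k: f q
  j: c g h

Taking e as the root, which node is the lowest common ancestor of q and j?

q's ancestor chain is q, k, f, c, e and j's is j, c, e; they first meet at c.

c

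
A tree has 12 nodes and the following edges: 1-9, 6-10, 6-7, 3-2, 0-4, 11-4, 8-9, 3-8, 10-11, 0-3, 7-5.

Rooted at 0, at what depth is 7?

5

Climbing from 7 to the root: 7 → 6 → 10 → 11 → 4 → 0. That's 5 steps.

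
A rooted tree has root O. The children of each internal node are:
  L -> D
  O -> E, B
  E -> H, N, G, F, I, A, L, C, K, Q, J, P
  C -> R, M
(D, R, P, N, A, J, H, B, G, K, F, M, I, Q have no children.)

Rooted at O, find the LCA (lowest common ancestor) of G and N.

Ancestors of G (toward the root): G, E, O.
Ancestors of N: N, E, O.
The deepest node appearing in both lists is E.

E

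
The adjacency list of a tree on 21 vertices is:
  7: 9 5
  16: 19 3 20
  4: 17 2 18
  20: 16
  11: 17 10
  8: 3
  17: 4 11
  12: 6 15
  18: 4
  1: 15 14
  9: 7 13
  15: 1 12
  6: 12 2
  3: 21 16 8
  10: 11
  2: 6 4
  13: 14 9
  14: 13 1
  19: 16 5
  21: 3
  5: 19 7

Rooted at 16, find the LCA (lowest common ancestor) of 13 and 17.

Ancestors of 13 (toward the root): 13, 9, 7, 5, 19, 16.
Ancestors of 17: 17, 4, 2, 6, 12, 15, 1, 14, 13, 9, 7, 5, 19, 16.
The deepest node appearing in both lists is 13.

13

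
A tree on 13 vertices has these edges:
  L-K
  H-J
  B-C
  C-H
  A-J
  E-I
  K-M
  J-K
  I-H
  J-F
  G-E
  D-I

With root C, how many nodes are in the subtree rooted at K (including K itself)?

3

Descendants of K (including itself): K, M, L. That's 3.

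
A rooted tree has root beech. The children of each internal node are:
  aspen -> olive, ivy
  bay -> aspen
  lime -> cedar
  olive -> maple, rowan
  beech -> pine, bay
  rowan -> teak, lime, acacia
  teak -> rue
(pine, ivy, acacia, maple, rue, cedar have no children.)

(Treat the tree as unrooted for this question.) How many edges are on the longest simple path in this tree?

7

Starting from rue, a farthest node is pine at distance 7.
One longest path: rue - teak - rowan - olive - aspen - bay - beech - pine.
So the diameter is 7.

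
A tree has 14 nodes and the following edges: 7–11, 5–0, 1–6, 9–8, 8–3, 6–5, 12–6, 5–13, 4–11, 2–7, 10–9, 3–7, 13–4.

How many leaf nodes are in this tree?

5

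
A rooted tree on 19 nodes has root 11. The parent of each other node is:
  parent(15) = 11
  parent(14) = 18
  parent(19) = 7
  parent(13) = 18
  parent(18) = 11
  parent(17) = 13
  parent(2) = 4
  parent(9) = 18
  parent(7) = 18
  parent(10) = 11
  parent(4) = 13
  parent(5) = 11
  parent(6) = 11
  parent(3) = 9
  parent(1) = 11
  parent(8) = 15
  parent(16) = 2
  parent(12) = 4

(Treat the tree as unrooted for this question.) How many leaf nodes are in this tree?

11

The leaves are 1, 3, 5, 6, 8, 10, 12, 14, 16, 17, 19.
That is 11 leaves.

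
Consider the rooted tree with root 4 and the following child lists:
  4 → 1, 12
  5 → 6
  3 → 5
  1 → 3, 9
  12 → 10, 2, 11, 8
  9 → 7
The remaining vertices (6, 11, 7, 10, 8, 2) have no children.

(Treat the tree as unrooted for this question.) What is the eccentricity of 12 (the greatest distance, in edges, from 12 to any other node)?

Distances from 12 peak at 5, attained at 6.
12 – 4 – 1 – 3 – 5 – 6

5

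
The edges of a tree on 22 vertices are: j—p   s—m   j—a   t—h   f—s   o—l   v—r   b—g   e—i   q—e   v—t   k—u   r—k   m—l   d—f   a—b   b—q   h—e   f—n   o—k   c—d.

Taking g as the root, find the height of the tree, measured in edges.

15

A deepest node is c, reached by g–b–q–e–h–t–v–r–k–o–l–m–s–f–d–c.
That path has 15 edges, so the height is 15.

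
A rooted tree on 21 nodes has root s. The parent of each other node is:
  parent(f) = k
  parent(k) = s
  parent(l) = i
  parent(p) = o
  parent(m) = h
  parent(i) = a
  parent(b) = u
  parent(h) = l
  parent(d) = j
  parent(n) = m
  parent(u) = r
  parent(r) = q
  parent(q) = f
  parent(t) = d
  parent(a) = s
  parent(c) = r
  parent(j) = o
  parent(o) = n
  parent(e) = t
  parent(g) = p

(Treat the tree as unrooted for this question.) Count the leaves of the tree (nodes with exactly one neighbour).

Degree-1 nodes: b, c, e, g — 4 of them.

4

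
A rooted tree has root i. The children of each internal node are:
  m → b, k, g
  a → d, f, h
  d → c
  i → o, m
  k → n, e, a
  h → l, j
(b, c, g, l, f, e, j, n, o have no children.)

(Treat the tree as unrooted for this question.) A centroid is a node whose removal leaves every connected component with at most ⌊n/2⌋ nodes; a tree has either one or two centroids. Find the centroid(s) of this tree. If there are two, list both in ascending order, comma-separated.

k

Removing k splits the tree into components of sizes 7, 5, 1, 1; the largest is 7 ≤ ⌊15/2⌋ = 7.
No neighbour of k does as well, so k is the unique centroid.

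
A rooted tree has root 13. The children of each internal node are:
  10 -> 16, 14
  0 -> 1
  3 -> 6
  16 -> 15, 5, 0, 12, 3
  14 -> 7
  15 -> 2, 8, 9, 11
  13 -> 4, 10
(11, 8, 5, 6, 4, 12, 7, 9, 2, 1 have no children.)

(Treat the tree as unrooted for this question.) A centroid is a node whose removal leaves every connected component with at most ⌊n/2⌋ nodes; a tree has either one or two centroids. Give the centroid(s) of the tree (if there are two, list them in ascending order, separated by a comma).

If 16 is removed the pieces have sizes 5, 5, 2, 2, 1, 1, all ≤ ⌊17/2⌋ = 8.
Every other node leaves some component of size > 8, so the centroid is unique.

16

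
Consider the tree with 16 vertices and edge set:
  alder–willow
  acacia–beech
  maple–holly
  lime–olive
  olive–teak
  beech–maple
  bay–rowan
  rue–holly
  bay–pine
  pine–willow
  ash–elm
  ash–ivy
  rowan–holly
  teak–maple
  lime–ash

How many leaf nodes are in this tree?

5

Exactly 5 nodes have a single neighbour: acacia, alder, elm, ivy, rue.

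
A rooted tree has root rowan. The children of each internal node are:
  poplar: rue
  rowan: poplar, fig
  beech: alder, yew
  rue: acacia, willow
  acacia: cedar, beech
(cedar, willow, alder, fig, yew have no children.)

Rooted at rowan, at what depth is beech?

4

Climbing from beech to the root: beech–acacia–rue–poplar–rowan. That's 4 steps.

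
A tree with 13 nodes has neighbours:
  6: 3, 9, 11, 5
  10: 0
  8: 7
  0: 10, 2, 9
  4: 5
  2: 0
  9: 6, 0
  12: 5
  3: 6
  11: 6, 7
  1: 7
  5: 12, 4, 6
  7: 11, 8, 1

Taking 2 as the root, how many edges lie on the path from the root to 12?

2 → 0 → 9 → 6 → 5 → 12 — 5 edges.

5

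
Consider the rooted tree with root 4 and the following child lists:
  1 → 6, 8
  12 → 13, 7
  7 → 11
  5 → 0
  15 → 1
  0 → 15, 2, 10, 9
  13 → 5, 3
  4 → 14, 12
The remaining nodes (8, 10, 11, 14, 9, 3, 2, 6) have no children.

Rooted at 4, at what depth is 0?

4

4 – 12 – 13 – 5 – 0 — 4 edges.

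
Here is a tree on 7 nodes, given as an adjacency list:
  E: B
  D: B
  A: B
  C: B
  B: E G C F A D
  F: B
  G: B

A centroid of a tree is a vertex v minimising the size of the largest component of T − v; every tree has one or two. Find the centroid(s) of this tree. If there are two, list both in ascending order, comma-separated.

Removing B splits the tree into components of sizes 1, 1, 1, 1, 1, 1; the largest is 1 ≤ ⌊7/2⌋ = 3.
Every other node leaves some component of size > 3, so the centroid is unique.

B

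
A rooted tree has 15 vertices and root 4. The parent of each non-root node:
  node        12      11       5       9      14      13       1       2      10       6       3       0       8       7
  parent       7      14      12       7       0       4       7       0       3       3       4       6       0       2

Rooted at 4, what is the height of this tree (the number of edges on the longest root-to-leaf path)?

7

A deepest node is 5, reached by 4 – 3 – 6 – 0 – 2 – 7 – 12 – 5.
That path has 7 edges, so the height is 7.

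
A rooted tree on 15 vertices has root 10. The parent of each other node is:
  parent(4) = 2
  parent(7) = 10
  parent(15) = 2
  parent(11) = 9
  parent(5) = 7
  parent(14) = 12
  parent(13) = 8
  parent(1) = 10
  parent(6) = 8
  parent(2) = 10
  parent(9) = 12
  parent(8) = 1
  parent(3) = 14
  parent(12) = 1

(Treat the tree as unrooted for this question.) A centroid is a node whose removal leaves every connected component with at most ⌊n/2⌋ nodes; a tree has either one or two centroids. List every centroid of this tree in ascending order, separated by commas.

Delete 1: the remaining components have sizes 6, 5, 3. Max 6 ≤ 7, so 1 is a centroid.
Every other node leaves some component of size > 7, so the centroid is unique.

1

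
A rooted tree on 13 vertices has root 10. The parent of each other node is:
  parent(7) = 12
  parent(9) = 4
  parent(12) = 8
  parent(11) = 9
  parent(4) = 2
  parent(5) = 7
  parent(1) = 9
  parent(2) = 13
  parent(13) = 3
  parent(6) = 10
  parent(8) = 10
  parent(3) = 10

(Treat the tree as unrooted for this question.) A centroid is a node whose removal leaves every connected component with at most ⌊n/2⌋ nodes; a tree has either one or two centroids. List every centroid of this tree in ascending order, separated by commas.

3

If 3 is removed the pieces have sizes 6, 6, all ≤ ⌊13/2⌋ = 6.
No neighbour of 3 does as well, so 3 is the unique centroid.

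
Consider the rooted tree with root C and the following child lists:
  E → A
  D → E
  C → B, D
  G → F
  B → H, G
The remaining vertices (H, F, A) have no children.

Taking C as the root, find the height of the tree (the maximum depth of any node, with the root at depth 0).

A deepest node is A, reached by C-D-E-A.
That path has 3 edges, so the height is 3.

3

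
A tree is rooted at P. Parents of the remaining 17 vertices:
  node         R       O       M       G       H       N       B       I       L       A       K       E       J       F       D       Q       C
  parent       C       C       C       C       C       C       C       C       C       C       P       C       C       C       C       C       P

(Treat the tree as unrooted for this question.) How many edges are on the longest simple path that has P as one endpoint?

Distances from P peak at 2, attained at L (J, A, I, E, O, R, D, G, Q, F, B, N, M, H also at distance 2).
P–C–L

2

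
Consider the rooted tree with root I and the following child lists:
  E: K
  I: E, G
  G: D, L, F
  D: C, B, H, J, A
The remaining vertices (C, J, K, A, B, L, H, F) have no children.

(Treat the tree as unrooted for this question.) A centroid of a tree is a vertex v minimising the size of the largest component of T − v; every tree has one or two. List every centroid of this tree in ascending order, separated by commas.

D, G

If G is removed the pieces have sizes 6, 3, 1, 1, all ≤ ⌊12/2⌋ = 6.
D is adjacent to G and is also a centroid (the largest component after removing it is likewise 6).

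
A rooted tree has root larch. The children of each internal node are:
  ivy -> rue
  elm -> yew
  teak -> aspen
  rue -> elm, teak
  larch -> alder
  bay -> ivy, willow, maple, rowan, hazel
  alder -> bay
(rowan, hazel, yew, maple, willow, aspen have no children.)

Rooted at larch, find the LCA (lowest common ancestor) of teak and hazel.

bay

teak's ancestor chain is teak, rue, ivy, bay, alder, larch and hazel's is hazel, bay, alder, larch; they first meet at bay.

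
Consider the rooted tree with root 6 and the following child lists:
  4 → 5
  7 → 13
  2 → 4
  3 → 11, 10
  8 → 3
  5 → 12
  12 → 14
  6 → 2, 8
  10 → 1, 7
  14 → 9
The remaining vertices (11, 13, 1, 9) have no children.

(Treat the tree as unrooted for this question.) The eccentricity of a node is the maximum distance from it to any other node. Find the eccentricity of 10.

9

Distances from 10 peak at 9, attained at 9.
10-3-8-6-2-4-5-12-14-9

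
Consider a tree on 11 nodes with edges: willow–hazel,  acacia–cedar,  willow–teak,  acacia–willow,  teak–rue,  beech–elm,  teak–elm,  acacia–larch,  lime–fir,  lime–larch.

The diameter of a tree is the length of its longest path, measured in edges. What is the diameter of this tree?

7

A longest path is fir – lime – larch – acacia – willow – teak – elm – beech, with 7 edges.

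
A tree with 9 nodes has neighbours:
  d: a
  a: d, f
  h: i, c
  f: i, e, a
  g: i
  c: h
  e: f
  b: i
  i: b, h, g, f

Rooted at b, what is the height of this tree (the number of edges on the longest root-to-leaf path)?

d sits deepest: b → i → f → a → d — 4 edges from the root.

4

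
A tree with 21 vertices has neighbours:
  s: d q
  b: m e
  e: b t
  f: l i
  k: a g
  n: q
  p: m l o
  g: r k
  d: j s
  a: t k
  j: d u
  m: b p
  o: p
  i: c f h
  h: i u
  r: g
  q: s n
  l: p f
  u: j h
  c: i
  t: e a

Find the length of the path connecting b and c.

6

The path is b – m – p – l – f – i – c, which has 6 edges.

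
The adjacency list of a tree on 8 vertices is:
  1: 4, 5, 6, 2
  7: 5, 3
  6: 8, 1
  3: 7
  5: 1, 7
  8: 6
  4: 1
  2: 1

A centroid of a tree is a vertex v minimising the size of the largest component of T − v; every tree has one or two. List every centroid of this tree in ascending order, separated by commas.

If 1 is removed the pieces have sizes 3, 2, 1, 1, all ≤ ⌊8/2⌋ = 4.
No neighbour of 1 does as well, so 1 is the unique centroid.

1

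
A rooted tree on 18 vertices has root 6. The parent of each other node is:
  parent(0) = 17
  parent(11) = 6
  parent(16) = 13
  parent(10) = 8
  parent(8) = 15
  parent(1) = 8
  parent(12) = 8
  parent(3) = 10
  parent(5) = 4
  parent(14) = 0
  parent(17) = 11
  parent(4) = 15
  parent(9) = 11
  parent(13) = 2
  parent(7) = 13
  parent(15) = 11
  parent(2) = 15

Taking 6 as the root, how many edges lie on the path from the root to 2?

Path from 6 to 2: 6 → 11 → 15 → 2, which has 3 edges.

3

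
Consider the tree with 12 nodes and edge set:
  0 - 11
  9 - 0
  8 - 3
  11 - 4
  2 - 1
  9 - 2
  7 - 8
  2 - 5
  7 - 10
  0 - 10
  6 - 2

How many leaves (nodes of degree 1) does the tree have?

5

Exactly 5 nodes have a single neighbour: 1, 3, 4, 5, 6.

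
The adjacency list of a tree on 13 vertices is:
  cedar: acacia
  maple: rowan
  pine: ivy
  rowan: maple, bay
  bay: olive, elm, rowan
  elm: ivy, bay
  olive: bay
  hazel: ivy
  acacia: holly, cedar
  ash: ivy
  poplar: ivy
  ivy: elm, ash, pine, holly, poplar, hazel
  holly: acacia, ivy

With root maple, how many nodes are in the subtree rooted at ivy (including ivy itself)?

8

ivy's subtree: {ivy, holly, hazel, ash, poplar, pine, acacia, cedar}, size 8.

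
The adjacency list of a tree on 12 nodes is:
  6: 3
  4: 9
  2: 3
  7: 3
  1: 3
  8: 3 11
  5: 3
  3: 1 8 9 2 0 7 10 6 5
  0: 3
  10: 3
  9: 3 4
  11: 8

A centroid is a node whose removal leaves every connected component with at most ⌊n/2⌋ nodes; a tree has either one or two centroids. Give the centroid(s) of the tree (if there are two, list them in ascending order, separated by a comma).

If 3 is removed the pieces have sizes 2, 2, 1, 1, 1, 1, 1, 1, 1, all ≤ ⌊12/2⌋ = 6.
Every other node leaves some component of size > 6, so the centroid is unique.

3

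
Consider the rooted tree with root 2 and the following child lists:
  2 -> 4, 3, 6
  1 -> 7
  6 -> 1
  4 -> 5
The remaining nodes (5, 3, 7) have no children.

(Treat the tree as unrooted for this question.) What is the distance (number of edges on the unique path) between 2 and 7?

The path is 2 – 6 – 1 – 7, which has 3 edges.

3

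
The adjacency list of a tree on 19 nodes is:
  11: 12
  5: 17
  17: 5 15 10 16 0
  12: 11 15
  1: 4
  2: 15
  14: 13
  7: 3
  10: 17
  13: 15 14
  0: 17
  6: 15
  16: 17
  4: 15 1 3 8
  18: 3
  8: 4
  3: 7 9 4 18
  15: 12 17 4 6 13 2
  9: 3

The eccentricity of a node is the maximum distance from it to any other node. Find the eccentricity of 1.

The node farthest from 1 is 16 (5, 0, 14, 11, 10 also at distance 4), via 1 – 4 – 15 – 17 – 16 — 4 edges.

4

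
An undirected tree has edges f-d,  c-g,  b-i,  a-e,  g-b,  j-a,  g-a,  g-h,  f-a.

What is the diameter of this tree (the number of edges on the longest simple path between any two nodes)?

5

BFS from i reaches d last, at distance 5; BFS from d confirms no node is farther.
Path: i – b – g – a – f – d.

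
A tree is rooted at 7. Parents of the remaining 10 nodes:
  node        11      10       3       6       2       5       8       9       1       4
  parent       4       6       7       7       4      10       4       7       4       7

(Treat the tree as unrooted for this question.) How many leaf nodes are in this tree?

Exactly 7 nodes have a single neighbour: 1, 2, 3, 5, 8, 9, 11.

7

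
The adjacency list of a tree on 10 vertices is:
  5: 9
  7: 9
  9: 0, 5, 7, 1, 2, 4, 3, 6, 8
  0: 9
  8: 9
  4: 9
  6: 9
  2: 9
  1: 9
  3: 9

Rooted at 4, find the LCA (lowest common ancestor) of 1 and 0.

Path 1→root: 1 9 4; path 0→root: 0 9 4.
First common node: 9.

9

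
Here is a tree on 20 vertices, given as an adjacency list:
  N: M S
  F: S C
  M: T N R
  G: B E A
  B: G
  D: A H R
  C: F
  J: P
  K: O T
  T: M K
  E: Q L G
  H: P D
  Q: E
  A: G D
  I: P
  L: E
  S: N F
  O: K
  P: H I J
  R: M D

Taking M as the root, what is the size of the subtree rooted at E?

The subtree rooted at E contains: E, L, Q — 3 nodes.

3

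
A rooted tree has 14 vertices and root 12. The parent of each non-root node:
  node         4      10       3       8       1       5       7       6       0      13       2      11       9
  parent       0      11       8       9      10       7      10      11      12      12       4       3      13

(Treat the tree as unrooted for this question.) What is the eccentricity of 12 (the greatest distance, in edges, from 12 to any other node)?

The node farthest from 12 is 5, via 12 – 13 – 9 – 8 – 3 – 11 – 10 – 7 – 5 — 8 edges.

8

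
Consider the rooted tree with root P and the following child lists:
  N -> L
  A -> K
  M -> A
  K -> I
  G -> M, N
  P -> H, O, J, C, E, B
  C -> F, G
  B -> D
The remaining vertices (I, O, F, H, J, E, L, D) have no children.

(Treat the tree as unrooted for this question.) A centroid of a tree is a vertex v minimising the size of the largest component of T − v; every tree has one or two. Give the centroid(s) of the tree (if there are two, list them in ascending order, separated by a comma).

C

If C is removed the pieces have sizes 7, 7, 1, all ≤ ⌊16/2⌋ = 8.
No neighbour of C does as well, so C is the unique centroid.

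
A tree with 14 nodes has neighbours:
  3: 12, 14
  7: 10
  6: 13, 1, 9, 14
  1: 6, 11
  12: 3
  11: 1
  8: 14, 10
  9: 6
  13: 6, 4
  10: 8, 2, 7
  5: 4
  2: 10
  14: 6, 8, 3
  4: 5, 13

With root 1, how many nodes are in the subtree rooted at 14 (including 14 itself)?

7

14's subtree: {14, 3, 8, 12, 10, 2, 7}, size 7.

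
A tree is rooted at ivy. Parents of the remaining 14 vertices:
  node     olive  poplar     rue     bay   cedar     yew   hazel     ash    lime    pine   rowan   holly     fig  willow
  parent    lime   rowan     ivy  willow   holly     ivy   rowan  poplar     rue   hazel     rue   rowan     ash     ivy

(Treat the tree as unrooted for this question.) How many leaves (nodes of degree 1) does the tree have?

6

Degree-1 nodes: bay, cedar, fig, olive, pine, yew — 6 of them.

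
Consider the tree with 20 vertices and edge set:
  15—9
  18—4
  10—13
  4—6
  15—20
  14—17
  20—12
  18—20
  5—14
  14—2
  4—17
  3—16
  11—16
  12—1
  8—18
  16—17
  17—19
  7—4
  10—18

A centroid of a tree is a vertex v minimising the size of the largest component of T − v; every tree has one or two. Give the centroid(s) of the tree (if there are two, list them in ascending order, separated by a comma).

4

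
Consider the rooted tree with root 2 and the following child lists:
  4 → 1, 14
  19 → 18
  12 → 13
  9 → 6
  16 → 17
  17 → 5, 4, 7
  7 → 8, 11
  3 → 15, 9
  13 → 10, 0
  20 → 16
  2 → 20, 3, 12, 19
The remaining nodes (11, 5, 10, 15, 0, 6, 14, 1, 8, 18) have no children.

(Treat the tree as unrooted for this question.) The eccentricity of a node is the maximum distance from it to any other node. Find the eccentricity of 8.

8

A farthest node from 8 is 6 (10, 0 also at distance 8).
The path 8–7–17–16–20–2–3–9–6 has 8 edges.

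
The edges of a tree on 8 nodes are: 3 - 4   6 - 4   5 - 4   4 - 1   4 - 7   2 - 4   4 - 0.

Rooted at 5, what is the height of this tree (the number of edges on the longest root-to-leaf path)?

The longest root-to-leaf path is 5 – 4 – 6 (2 edges).

2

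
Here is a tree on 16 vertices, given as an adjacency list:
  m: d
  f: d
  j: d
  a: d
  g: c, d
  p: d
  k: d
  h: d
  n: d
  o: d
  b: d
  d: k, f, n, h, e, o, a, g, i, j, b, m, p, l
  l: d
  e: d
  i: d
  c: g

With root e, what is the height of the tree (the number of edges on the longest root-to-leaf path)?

3

A deepest node is c, reached by e–d–g–c.
That path has 3 edges, so the height is 3.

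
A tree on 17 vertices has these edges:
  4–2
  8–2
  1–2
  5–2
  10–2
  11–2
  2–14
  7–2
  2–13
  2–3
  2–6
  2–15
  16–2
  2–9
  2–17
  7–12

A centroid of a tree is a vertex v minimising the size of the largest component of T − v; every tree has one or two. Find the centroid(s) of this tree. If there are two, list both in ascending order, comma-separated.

2

If 2 is removed the pieces have sizes 2, 1, 1, 1, 1, 1, 1, 1, 1, 1, 1, 1, 1, 1, 1, all ≤ ⌊17/2⌋ = 8.
No neighbour of 2 does as well, so 2 is the unique centroid.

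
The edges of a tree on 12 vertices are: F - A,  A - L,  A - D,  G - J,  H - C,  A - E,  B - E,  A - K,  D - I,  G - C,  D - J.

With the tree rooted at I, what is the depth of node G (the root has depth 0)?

3

Path from I to G: I → D → J → G, which has 3 edges.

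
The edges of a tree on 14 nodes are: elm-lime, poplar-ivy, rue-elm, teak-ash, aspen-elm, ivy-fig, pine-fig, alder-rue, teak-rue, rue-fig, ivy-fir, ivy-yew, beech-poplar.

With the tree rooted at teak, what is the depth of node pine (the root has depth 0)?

3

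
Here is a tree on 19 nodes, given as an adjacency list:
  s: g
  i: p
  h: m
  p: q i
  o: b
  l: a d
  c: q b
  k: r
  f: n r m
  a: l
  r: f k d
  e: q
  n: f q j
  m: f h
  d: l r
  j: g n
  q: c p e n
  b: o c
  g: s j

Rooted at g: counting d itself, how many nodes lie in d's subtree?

d's subtree: {d, l, a}, size 3.

3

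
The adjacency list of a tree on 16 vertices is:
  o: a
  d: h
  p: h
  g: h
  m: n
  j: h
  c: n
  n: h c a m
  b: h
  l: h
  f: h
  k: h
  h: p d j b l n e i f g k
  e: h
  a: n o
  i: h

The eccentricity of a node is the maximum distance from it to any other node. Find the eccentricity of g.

A farthest node from g is o.
The path g–h–n–a–o has 4 edges.

4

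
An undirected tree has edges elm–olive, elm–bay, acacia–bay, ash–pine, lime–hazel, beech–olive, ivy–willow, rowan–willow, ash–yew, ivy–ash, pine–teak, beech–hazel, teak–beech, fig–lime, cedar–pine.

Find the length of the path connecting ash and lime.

ash - pine - teak - beech - hazel - lime: 5 edges.

5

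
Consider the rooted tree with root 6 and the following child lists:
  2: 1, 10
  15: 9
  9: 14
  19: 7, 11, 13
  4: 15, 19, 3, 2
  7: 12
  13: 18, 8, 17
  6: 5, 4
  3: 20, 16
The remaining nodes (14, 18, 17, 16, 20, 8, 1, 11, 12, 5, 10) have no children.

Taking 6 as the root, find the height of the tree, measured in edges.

4

A deepest node is 14, reached by 6 – 4 – 15 – 9 – 14.
That path has 4 edges, so the height is 4.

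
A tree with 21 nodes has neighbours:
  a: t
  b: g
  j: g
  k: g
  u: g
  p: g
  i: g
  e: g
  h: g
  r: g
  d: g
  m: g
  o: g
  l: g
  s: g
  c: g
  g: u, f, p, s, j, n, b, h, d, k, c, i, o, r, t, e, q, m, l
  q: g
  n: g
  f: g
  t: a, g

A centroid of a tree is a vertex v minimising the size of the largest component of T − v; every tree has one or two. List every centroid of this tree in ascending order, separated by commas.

Removing g splits the tree into components of sizes 2, 1, 1, 1, 1, 1, 1, 1, 1, 1, 1, 1, 1, 1, 1, 1, 1, 1, 1; the largest is 2 ≤ ⌊21/2⌋ = 10.
No neighbour of g does as well, so g is the unique centroid.

g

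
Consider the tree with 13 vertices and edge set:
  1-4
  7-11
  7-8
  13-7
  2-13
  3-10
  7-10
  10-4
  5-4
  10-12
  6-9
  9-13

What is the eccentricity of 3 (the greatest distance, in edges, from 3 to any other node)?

5

Distances from 3 peak at 5, attained at 6.
3–10–7–13–9–6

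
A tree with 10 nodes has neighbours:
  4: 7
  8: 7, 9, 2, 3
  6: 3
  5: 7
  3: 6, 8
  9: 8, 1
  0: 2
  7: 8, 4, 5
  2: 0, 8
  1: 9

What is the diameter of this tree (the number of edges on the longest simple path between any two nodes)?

4

BFS from 6 reaches 5 last, at distance 4; BFS from 5 confirms no node is farther.
Path: 6 - 3 - 8 - 7 - 5.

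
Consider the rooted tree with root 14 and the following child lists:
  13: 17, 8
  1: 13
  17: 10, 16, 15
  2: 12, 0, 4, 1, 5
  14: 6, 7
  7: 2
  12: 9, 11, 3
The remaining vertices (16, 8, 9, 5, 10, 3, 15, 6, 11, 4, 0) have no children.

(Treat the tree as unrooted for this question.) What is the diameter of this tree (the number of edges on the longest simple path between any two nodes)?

7

BFS from 15 reaches 6 last, at distance 7; BFS from 6 confirms no node is farther.
Path: 15 - 17 - 13 - 1 - 2 - 7 - 14 - 6.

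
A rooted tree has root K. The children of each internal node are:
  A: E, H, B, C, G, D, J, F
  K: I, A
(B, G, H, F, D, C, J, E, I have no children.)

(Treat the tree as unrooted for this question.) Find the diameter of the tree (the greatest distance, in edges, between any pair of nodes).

3

BFS from I reaches J last, at distance 3; BFS from J confirms no node is farther.
Path: I – K – A – J.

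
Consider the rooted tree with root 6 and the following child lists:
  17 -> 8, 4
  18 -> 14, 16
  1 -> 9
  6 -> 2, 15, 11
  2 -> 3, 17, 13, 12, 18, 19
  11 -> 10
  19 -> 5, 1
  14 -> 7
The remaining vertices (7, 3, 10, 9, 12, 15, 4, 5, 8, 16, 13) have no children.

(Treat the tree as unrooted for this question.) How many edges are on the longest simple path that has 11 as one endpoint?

5

Distances from 11 peak at 5, attained at 9 (7 also at distance 5).
11–6–2–19–1–9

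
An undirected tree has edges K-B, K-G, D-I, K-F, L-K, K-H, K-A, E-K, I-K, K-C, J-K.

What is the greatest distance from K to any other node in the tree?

2

Distances from K peak at 2, attained at D.
K-I-D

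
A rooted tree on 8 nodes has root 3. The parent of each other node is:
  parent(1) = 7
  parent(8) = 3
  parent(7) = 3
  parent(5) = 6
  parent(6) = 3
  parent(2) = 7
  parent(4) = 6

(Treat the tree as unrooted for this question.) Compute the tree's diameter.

4

BFS from 1 reaches 4 last, at distance 4; BFS from 4 confirms no node is farther.
Path: 1 - 7 - 3 - 6 - 4.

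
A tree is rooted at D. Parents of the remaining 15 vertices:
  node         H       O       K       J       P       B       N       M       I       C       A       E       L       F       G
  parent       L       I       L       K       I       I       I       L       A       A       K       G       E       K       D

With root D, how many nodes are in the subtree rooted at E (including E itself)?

14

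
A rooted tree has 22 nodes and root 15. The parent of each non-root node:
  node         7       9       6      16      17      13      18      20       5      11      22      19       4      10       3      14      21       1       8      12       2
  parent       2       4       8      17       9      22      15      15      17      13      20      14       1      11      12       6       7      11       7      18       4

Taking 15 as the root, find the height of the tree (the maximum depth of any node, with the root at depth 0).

12

A deepest node is 19, reached by 15 → 20 → 22 → 13 → 11 → 1 → 4 → 2 → 7 → 8 → 6 → 14 → 19.
That path has 12 edges, so the height is 12.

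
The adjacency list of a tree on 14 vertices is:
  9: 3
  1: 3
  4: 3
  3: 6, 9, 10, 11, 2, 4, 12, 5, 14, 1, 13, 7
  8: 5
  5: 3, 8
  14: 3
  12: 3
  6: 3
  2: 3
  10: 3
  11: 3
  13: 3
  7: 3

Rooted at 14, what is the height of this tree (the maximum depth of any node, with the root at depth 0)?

3

The longest root-to-leaf path is 14-3-5-8 (3 edges).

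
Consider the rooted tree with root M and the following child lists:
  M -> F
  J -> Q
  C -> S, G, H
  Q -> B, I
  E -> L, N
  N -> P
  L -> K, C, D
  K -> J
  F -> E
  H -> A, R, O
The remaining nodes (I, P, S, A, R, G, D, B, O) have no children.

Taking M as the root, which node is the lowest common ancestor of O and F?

F

O's ancestor chain is O, H, C, L, E, F, M and F's is F, M; they first meet at F.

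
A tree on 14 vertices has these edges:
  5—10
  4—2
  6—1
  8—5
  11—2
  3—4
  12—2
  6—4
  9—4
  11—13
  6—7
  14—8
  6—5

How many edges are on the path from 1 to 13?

Walking from 1: 1 – 6 – 4 – 2 – 11 – 13. Length 5.

5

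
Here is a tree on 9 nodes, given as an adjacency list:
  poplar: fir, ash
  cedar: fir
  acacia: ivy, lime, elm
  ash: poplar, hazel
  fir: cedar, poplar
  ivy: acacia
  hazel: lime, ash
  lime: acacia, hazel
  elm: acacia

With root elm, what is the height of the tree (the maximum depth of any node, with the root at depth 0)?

7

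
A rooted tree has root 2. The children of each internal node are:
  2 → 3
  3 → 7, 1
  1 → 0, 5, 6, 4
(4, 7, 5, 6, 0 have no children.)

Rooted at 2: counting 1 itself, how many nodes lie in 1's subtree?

The subtree rooted at 1 contains: 1, 4, 6, 5, 0 — 5 nodes.

5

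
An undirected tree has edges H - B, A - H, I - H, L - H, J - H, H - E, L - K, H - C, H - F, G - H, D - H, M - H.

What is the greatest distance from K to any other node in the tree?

The node farthest from K is M (D, F, C, G, I, B, E, A, J also at distance 3), via K-L-H-M — 3 edges.

3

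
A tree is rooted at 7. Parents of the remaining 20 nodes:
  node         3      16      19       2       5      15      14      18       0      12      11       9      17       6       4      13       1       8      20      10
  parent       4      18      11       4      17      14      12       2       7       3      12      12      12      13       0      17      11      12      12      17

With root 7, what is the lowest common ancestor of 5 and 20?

5's ancestor chain is 5, 17, 12, 3, 4, 0, 7 and 20's is 20, 12, 3, 4, 0, 7; they first meet at 12.

12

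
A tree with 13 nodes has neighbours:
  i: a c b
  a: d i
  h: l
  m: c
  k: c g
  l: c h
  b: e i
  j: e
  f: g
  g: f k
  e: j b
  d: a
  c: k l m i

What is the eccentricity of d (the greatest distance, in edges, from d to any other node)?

Distances from d peak at 6, attained at f.
d-a-i-c-k-g-f

6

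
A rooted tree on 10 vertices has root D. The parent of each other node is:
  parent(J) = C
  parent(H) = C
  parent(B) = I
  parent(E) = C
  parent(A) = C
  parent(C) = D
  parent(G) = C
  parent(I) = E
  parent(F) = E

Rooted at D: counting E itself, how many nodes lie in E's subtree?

4

Descendants of E (including itself): E, F, I, B. That's 4.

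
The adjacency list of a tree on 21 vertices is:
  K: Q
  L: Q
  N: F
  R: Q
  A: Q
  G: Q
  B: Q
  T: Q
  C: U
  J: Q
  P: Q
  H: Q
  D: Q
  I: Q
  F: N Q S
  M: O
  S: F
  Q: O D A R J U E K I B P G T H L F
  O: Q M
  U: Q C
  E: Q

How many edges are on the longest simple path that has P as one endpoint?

3

Distances from P peak at 3, attained at C (M, S, N also at distance 3).
P – Q – U – C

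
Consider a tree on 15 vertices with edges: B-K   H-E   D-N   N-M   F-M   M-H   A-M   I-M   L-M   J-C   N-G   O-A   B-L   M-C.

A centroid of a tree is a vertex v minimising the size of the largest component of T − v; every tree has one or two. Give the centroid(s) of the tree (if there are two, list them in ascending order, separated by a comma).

Removing M splits the tree into components of sizes 3, 3, 2, 2, 2, 1, 1; the largest is 3 ≤ ⌊15/2⌋ = 7.
Every other node leaves some component of size > 7, so the centroid is unique.

M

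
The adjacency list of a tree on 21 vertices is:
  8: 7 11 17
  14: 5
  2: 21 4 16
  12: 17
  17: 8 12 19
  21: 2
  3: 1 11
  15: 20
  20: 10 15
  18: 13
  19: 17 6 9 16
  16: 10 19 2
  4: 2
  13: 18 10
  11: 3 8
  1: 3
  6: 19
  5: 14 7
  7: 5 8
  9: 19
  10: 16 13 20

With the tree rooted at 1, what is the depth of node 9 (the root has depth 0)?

6

1 – 3 – 11 – 8 – 17 – 19 – 9 — 6 edges.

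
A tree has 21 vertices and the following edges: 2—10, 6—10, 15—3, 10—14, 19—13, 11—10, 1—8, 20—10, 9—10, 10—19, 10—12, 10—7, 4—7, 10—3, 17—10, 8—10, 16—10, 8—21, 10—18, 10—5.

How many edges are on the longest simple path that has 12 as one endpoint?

The node farthest from 12 is 4 (1, 13, 15, 21 also at distance 3), via 12–10–7–4 — 3 edges.

3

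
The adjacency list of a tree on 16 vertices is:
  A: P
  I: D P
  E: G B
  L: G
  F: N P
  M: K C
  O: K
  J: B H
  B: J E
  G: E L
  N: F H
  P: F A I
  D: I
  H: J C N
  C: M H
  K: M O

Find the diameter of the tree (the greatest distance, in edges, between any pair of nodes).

A longest path is L - G - E - B - J - H - N - F - P - I - D, with 10 edges.

10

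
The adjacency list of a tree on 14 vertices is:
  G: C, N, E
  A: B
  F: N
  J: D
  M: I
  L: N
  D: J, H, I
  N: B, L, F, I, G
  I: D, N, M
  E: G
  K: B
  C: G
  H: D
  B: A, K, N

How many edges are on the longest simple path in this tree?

A longest path is J–D–I–N–G–C, with 5 edges.

5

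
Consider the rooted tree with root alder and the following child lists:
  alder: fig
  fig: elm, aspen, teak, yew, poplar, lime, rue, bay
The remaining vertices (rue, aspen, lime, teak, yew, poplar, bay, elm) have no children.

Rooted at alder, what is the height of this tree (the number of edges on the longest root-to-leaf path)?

rue sits deepest: alder → fig → rue — 2 edges from the root.

2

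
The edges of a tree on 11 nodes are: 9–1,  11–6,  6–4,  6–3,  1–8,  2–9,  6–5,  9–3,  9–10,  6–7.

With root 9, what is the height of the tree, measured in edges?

3

A deepest node is 11, reached by 9-3-6-11.
That path has 3 edges, so the height is 3.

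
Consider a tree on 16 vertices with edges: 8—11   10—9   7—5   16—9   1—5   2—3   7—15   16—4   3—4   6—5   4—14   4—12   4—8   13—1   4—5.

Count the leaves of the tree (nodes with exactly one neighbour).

The leaves are 2, 6, 10, 11, 12, 13, 14, 15.
That is 8 leaves.

8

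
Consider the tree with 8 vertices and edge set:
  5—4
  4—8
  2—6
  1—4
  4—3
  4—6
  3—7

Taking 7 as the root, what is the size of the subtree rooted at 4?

The subtree rooted at 4 contains: 4, 6, 8, 5, 1, 2 — 6 nodes.

6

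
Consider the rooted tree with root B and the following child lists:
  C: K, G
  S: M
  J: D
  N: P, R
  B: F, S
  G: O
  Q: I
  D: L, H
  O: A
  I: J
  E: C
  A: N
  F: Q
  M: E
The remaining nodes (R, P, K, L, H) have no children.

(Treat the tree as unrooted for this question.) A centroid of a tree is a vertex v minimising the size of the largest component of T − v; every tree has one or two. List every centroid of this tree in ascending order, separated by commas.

M

Delete M: the remaining components have sizes 9, 9. Max 9 ≤ 9, so M is a centroid.
Every other node leaves some component of size > 9, so the centroid is unique.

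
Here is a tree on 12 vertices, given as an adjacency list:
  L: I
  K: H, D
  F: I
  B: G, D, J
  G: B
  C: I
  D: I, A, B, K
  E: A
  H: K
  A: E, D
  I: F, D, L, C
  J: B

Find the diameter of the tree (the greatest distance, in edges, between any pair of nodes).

4

A longest path is J – B – D – K – H, with 4 edges.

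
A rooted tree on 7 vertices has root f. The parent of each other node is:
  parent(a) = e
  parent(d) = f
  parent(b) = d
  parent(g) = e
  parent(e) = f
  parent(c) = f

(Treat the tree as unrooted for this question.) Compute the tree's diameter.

4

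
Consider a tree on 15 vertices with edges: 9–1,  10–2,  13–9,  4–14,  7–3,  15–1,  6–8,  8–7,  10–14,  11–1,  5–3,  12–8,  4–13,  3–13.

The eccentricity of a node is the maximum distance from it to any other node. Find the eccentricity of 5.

6

Distances from 5 peak at 6, attained at 2.
5 – 3 – 13 – 4 – 14 – 10 – 2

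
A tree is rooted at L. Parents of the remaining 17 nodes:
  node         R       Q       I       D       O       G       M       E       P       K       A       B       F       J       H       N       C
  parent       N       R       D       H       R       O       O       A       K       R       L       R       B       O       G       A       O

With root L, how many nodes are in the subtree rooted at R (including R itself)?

R's subtree: {R, K, O, B, Q, P, M, G, C, J, F, H, D, I}, size 14.

14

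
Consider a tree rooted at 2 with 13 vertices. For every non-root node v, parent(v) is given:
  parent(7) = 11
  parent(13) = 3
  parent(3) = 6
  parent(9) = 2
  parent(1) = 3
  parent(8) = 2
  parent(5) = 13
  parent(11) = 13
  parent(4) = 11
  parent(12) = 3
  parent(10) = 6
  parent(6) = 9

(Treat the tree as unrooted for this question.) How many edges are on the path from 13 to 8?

The path is 13 – 3 – 6 – 9 – 2 – 8, which has 5 edges.

5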